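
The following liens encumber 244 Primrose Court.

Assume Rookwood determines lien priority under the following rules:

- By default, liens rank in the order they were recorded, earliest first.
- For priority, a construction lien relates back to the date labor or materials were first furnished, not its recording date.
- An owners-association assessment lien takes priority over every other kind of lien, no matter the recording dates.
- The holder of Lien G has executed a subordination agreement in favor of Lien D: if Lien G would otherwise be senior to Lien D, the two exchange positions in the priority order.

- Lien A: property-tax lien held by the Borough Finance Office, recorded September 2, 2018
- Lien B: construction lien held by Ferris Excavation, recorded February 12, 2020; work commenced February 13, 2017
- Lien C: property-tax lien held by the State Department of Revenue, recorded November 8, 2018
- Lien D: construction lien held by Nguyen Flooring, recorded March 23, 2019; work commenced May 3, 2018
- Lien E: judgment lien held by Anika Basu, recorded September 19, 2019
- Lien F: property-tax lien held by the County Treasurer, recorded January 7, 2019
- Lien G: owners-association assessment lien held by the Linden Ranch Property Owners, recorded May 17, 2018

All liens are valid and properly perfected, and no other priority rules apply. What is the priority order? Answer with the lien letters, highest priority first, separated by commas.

D, B, G, A, C, F, E

First, effective dates: B's effective date is February 13, 2017, when work began; D is treated as recorded May 3, 2018, the work-commencement date.
G, as an owners-association assessment lien, has superpriority and ranks first.
Remaining liens by effective date: B (February 13, 2017), D (May 3, 2018), A (September 2, 2018), C (November 8, 2018), F (January 7, 2019), E (September 19, 2019).
Because G would otherwise rank above D, the subordination swaps them.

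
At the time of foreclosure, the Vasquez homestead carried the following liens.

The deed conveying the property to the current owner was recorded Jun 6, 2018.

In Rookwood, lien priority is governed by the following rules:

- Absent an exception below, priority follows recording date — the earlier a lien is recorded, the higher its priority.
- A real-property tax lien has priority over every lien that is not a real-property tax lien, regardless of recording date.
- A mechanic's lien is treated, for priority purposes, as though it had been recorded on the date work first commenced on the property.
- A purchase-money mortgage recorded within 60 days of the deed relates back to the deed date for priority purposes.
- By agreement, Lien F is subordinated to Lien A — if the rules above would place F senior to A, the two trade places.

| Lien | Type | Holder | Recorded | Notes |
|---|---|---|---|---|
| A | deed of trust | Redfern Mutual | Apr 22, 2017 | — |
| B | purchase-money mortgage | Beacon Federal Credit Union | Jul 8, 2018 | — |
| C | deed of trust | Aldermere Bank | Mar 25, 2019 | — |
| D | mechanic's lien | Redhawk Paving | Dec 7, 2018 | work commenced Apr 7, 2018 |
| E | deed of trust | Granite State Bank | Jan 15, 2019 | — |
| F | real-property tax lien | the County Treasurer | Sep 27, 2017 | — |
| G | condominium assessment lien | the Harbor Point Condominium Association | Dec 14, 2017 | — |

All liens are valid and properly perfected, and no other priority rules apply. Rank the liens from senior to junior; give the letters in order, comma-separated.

A, F, G, D, B, E, C

Adjusting effective dates: B relates back to the deed date Jun 6, 2018; D is treated as recorded Apr 7, 2018, the work-commencement date.
As a real-property tax lien, F is senior to every other lien.
The other liens, earliest effective date first: A (Apr 22, 2017), G (Dec 14, 2017), D (Apr 7, 2018), B (Jun 6, 2018), E (Jan 15, 2019), C (Mar 25, 2019).
The subordination applies — F was senior to A — so F and A swap.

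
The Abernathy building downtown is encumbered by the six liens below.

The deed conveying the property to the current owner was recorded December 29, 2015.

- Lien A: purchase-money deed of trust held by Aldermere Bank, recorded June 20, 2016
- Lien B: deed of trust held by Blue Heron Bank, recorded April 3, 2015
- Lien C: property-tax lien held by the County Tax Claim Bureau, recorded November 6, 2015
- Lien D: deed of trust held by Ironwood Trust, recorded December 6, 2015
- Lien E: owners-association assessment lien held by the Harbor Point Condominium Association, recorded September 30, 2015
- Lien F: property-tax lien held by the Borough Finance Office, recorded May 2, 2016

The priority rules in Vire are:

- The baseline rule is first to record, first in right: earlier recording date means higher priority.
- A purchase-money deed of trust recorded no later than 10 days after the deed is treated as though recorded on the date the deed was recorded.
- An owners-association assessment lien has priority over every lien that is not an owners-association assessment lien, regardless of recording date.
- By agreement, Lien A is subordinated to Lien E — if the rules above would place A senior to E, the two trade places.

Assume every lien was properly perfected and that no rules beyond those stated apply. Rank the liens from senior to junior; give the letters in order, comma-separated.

Effective dates after the stated exceptions: A was recorded 174 days after the deed, outside the 10-day window, so it keeps its recording date.
As an owners-association assessment lien, E is senior to every other lien.
Ordering the rest by effective date: B (April 3, 2015), C (November 6, 2015), D (December 6, 2015), F (May 2, 2016), A (June 20, 2016).
A is already junior to E, so the subordination agreement changes nothing.

E, B, C, D, F, A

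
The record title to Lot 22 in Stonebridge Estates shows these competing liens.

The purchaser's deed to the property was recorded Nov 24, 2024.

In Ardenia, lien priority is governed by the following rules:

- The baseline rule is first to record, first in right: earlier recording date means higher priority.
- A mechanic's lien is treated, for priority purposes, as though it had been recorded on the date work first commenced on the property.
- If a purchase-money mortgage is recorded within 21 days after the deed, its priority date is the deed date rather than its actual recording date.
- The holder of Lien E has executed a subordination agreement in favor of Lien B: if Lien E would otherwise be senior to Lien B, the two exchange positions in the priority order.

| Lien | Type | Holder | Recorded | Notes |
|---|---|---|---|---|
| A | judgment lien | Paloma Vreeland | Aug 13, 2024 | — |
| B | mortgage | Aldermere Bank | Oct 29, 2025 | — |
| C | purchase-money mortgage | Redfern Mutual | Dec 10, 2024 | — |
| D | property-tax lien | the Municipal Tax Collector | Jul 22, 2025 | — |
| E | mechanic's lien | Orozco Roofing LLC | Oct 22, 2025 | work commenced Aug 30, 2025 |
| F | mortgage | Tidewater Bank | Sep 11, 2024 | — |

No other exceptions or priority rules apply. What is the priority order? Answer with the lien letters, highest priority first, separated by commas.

Adjusting effective dates: C relates back to the deed date Nov 24, 2024; E's effective date is Aug 30, 2025, when work began.
By effective date: A (Aug 13, 2024), F (Sep 11, 2024), C (Nov 24, 2024), D (Jul 22, 2025), E (Aug 30, 2025), B (Oct 29, 2025).
The subordination applies — E was senior to B — so E and B swap.

A, F, C, D, B, E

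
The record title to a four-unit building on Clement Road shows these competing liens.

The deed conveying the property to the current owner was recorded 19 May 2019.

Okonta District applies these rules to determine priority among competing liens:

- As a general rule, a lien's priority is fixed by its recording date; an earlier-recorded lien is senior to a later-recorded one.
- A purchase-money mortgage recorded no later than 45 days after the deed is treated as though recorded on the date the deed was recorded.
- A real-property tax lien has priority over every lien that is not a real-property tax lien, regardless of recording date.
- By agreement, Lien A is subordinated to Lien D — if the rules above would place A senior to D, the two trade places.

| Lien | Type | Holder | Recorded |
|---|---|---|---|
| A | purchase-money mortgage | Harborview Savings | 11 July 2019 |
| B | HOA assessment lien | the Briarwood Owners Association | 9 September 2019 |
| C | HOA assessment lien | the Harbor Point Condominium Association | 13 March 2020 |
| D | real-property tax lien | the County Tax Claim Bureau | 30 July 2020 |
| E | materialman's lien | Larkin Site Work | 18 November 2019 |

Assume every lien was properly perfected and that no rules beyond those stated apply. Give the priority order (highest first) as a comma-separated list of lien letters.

D, A, B, E, C

Effective dates after the stated exceptions: A was recorded 53 days after the deed — beyond 45 days — so no relation-back applies.
As a real-property tax lien, D is senior to every other lien.
The other liens, earliest effective date first: A (11 July 2019), B (9 September 2019), E (18 November 2019), C (13 March 2020).
Since A is not senior to D, the subordination leaves the order unchanged.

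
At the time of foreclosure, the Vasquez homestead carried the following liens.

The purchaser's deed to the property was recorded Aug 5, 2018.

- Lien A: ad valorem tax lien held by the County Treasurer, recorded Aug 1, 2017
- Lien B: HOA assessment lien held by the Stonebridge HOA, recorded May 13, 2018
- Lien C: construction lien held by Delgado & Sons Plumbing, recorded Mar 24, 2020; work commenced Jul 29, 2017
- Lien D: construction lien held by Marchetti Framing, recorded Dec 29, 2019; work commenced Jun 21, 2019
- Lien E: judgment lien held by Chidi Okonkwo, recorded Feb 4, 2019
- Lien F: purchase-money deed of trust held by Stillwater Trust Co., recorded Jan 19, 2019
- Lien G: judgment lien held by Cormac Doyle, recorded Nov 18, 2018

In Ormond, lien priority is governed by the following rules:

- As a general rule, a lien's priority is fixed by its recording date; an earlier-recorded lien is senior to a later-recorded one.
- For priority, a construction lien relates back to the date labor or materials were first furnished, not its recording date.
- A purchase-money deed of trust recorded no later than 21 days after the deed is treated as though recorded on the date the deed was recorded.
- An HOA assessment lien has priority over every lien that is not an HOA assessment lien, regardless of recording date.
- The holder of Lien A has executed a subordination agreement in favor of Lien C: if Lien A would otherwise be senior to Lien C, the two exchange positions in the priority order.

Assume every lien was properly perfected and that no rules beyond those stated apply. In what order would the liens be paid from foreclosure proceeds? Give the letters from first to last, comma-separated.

B, C, A, G, F, E, D

First, effective dates: C is treated as recorded Jul 29, 2017, the work-commencement date; D's effective date is Jun 21, 2019, when work began; F was recorded 167 days after the deed, outside the 21-day window, so it keeps its recording date.
As an HOA assessment lien, B is senior to every other lien.
The other liens, earliest effective date first: C (Jul 29, 2017), A (Aug 1, 2017), G (Nov 18, 2018), F (Jan 19, 2019), E (Feb 4, 2019), D (Jun 21, 2019).
A already ranks below C; the subordination has no effect.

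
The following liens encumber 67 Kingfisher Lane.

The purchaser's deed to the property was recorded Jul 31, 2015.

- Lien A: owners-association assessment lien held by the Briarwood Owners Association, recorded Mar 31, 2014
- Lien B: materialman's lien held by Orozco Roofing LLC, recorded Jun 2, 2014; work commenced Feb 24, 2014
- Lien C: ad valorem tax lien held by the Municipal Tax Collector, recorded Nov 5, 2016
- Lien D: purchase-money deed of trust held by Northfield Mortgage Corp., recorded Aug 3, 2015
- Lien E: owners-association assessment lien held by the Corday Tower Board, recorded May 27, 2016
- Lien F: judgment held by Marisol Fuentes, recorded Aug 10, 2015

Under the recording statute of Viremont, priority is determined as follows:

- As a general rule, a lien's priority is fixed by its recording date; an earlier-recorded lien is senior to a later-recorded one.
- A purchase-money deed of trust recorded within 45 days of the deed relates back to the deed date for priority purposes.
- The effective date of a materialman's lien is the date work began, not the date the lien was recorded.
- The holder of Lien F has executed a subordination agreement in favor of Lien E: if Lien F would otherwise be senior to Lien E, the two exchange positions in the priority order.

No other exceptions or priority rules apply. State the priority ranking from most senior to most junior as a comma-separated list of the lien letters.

B, A, D, E, F, C

Effective dates after the stated exceptions: B relates back to Feb 24, 2014 (work commenced); D's effective date is the deed date, Jul 31, 2015.
By effective date: B (Feb 24, 2014), A (Mar 31, 2014), D (Jul 31, 2015), F (Aug 10, 2015), E (May 27, 2016), C (Nov 5, 2016).
F would otherwise be senior to E, so under the subordination agreement F and E exchange positions.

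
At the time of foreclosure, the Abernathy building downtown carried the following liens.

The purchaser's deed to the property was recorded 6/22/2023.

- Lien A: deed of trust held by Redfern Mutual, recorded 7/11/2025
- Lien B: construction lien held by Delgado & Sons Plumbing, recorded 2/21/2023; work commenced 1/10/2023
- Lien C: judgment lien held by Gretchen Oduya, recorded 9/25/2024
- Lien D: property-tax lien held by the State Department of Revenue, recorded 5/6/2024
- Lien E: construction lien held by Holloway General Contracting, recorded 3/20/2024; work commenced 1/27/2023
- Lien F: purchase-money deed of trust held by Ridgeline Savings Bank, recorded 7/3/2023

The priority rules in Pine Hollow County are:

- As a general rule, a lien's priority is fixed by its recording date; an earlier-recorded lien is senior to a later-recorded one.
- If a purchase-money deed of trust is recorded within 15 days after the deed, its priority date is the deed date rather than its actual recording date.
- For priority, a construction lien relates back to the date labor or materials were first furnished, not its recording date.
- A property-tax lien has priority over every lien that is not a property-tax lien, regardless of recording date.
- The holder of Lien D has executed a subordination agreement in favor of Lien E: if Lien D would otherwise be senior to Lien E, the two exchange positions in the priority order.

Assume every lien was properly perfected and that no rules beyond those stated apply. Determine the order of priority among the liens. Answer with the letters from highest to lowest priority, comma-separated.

Effective dates: B is treated as recorded 1/10/2023, the work-commencement date; E's effective date is 1/27/2023, when work began; F relates back to the deed date 6/22/2023.
As a property-tax lien, D is senior to every other lien.
Ordering the rest by effective date: B (1/10/2023), E (1/27/2023), F (6/22/2023), C (9/25/2024), A (7/11/2025).
D would otherwise be senior to E, so under the subordination agreement D and E exchange positions.

E, B, D, F, C, A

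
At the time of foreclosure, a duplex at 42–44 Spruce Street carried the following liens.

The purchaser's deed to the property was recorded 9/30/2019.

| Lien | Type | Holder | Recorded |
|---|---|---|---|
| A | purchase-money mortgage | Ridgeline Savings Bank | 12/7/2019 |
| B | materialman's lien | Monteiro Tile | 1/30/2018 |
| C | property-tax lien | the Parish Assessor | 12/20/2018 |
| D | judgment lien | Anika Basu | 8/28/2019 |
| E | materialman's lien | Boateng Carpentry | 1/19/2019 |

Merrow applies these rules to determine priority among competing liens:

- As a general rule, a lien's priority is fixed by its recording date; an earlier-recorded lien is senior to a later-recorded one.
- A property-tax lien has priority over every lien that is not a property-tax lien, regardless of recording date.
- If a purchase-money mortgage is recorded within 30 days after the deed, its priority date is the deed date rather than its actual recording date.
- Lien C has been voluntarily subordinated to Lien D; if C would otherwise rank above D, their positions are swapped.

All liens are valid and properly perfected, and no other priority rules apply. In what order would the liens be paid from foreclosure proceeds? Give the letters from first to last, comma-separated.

Effective dates: A was recorded 68 days after the deed — beyond 30 days — so no relation-back applies.
C is a property-tax lien and takes priority over every other lien.
The other liens, earliest effective date first: B (1/30/2018), E (1/19/2019), D (8/28/2019), A (12/7/2019).
C is senior to D before the subordination, so the two trade places.

D, B, E, C, A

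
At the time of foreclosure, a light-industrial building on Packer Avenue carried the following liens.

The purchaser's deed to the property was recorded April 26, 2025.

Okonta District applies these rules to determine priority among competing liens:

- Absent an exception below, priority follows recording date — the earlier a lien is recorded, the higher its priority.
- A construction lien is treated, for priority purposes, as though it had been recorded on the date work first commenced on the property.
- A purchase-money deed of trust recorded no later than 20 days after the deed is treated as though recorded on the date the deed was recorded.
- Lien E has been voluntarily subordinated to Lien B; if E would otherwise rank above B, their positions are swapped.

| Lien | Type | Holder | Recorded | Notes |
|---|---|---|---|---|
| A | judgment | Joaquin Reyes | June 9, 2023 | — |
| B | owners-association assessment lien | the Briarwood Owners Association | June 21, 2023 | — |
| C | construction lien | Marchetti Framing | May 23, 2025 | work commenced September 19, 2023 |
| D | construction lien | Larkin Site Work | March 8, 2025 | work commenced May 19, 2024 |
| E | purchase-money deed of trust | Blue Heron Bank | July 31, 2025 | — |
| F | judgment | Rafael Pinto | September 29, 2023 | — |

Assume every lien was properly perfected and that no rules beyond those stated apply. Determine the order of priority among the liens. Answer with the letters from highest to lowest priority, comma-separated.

A, B, C, F, D, E

Effective dates after the stated exceptions: C is treated as recorded September 19, 2023, the work-commencement date; D relates back to May 19, 2024 (work commenced); E missed the 20-day window (96 days after the deed), so its recording date stands.
By effective date, earliest first: A (June 9, 2023), B (June 21, 2023), C (September 19, 2023), F (September 29, 2023), D (May 19, 2024), E (July 31, 2025).
E is already junior to B, so the subordination agreement changes nothing.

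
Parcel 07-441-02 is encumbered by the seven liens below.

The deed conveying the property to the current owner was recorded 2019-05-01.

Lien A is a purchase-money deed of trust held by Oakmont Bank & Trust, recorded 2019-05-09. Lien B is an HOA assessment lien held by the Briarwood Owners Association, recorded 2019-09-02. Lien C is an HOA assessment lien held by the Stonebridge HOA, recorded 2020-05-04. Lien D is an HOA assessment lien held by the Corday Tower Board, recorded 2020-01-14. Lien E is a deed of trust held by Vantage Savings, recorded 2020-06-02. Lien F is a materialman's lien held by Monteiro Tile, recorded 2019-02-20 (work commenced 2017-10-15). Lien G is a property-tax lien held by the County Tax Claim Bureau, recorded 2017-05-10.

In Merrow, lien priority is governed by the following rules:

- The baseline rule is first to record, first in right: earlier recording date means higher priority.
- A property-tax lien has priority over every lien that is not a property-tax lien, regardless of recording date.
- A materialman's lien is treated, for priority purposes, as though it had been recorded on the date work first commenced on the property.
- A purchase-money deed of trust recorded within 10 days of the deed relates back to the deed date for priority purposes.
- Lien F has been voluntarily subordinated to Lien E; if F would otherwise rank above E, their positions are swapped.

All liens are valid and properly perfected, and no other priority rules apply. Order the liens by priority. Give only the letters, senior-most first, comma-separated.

G, E, A, B, D, C, F

Effective dates after the stated exceptions: A relates back to the deed date 2019-05-01; F relates back to 2017-10-15 (work commenced).
G is a property-tax lien, so it outranks all other liens regardless of date.
Among the remaining liens, by effective date: F (2017-10-15), A (2019-05-01), B (2019-09-02), D (2020-01-14), C (2020-05-04), E (2020-06-02).
F would otherwise be senior to E, so under the subordination agreement F and E exchange positions.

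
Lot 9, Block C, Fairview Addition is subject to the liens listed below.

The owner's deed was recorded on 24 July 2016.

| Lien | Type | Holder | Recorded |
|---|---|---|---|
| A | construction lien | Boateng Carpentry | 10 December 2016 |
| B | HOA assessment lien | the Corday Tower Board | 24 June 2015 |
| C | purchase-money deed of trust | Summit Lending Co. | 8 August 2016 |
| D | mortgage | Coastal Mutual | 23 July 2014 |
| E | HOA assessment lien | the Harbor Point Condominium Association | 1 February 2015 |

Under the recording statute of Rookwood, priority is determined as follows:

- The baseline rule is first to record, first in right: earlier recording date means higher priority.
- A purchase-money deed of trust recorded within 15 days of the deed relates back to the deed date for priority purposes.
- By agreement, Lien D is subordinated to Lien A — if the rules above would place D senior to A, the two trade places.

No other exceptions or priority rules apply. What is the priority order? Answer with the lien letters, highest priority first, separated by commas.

A, E, B, C, D

First, effective dates: C's effective date is the deed date, 24 July 2016.
Ordering by effective date: D (23 July 2014), E (1 February 2015), B (24 June 2015), C (24 July 2016), A (10 December 2016).
Because D would otherwise rank above A, the subordination swaps them.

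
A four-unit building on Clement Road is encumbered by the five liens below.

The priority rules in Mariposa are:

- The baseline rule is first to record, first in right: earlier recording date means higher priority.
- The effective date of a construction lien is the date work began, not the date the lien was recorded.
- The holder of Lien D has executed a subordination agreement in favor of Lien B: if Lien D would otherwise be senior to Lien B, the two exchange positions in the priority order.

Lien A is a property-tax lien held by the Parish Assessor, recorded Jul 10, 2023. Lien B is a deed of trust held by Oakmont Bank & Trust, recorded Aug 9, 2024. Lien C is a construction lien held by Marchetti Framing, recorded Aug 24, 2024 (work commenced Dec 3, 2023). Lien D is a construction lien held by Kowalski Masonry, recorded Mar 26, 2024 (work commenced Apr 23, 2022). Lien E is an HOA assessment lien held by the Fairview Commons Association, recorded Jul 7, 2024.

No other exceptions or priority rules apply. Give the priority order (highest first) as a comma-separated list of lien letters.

B, A, C, E, D

First, effective dates: C is treated as recorded Dec 3, 2023, the work-commencement date; D relates back to Apr 23, 2022 (work commenced).
Sorted by effective date: D (Apr 23, 2022), A (Jul 10, 2023), C (Dec 3, 2023), E (Jul 7, 2024), B (Aug 9, 2024).
D would otherwise be senior to B, so under the subordination agreement D and B exchange positions.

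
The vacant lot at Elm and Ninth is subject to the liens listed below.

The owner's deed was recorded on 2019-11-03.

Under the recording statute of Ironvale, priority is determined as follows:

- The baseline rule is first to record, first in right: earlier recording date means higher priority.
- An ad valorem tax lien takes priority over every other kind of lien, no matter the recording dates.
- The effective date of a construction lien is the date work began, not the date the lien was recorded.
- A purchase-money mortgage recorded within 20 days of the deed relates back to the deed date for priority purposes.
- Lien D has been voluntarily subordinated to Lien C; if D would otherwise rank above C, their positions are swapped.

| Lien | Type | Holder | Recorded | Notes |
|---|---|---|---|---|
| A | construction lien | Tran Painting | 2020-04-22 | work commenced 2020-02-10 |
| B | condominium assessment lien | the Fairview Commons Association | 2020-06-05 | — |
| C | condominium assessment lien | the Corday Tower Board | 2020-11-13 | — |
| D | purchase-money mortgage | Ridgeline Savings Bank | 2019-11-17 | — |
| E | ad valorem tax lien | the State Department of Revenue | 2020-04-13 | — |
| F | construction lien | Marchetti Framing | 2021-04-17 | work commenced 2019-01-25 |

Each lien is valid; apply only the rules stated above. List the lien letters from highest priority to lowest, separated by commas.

First, effective dates: A relates back to 2020-02-10 (work commenced); D was recorded within the 20-day window, so its effective date is the deed date 2019-11-03; F's effective date is 2019-01-25, when work began.
E is an ad valorem tax lien and takes priority over every other lien.
Among the remaining liens, by effective date: F (2019-01-25), D (2019-11-03), A (2020-02-10), B (2020-06-05), C (2020-11-13).
D would otherwise be senior to C, so under the subordination agreement D and C exchange positions.

E, F, C, A, B, D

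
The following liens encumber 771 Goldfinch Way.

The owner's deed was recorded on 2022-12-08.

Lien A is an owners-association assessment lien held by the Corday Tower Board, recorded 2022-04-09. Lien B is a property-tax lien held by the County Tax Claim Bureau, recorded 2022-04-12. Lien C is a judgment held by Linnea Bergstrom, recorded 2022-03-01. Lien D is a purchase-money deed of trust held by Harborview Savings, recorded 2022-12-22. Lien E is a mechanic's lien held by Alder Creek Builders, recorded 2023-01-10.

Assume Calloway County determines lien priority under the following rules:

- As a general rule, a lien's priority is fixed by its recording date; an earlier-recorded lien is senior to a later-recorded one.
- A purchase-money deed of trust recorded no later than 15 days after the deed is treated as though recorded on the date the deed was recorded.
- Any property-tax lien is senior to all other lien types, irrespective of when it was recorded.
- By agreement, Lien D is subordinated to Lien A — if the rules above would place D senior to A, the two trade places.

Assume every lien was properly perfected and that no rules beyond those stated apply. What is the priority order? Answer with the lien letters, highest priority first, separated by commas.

Effective dates: D's effective date is the deed date, 2022-12-08.
B is a property-tax lien, so it outranks all other liens regardless of date.
The other liens, earliest effective date first: C (2022-03-01), A (2022-04-09), D (2022-12-08), E (2023-01-10).
D already ranks below A; the subordination has no effect.

B, C, A, D, E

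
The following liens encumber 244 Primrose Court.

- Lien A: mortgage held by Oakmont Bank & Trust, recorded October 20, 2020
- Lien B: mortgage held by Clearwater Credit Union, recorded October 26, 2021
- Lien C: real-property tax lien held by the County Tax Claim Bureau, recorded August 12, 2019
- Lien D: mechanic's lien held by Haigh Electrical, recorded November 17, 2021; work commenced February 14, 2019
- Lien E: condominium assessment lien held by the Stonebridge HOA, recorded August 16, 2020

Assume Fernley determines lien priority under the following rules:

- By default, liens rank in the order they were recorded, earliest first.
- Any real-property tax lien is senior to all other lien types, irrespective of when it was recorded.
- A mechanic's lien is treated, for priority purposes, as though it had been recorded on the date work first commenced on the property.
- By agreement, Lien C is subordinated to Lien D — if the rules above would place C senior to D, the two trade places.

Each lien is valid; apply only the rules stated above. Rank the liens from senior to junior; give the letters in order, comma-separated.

D, C, E, A, B

Effective dates after the stated exceptions: D is treated as recorded February 14, 2019, the work-commencement date.
As a real-property tax lien, C is senior to every other lien.
Among the remaining liens, by effective date: D (February 14, 2019), E (August 16, 2020), A (October 20, 2020), B (October 26, 2021).
Because C would otherwise rank above D, the subordination swaps them.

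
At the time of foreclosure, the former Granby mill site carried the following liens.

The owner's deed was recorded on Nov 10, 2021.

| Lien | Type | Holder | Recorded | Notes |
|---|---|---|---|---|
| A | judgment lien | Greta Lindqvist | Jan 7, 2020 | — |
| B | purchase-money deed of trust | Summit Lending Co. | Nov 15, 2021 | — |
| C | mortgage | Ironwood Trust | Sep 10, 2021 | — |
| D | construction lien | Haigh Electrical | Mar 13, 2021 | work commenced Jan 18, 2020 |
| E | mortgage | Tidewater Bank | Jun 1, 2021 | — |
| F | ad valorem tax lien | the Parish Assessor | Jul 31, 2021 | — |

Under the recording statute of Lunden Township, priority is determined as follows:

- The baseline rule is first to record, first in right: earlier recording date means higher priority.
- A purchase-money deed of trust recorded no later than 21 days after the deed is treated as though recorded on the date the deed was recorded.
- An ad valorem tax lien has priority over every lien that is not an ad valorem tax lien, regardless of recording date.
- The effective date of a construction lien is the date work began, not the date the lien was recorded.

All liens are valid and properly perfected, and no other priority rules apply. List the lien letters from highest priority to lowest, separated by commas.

F, A, D, E, C, B

Adjusting effective dates: B's effective date is the deed date, Nov 10, 2021; D is treated as recorded Jan 18, 2020, the work-commencement date.
F is an ad valorem tax lien, so it outranks all other liens regardless of date.
The other liens, earliest effective date first: A (Jan 7, 2020), D (Jan 18, 2020), E (Jun 1, 2021), C (Sep 10, 2021), B (Nov 10, 2021).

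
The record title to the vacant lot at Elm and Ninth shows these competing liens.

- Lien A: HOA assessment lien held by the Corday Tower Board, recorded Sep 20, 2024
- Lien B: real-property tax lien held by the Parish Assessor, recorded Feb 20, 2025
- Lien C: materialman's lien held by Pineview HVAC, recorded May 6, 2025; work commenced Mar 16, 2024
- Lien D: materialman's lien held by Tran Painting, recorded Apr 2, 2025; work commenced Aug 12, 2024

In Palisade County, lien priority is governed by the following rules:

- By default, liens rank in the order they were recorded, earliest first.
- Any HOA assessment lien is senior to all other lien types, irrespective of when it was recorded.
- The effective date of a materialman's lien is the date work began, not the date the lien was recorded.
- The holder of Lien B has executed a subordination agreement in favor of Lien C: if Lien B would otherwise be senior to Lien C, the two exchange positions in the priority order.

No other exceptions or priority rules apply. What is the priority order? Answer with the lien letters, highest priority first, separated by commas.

Effective dates after the stated exceptions: C relates back to Mar 16, 2024 (work commenced); D is treated as recorded Aug 12, 2024, the work-commencement date.
A is an HOA assessment lien, so it outranks all other liens regardless of date.
Remaining liens by effective date: C (Mar 16, 2024), D (Aug 12, 2024), B (Feb 20, 2025).
B is already junior to C, so the subordination agreement changes nothing.

A, C, D, B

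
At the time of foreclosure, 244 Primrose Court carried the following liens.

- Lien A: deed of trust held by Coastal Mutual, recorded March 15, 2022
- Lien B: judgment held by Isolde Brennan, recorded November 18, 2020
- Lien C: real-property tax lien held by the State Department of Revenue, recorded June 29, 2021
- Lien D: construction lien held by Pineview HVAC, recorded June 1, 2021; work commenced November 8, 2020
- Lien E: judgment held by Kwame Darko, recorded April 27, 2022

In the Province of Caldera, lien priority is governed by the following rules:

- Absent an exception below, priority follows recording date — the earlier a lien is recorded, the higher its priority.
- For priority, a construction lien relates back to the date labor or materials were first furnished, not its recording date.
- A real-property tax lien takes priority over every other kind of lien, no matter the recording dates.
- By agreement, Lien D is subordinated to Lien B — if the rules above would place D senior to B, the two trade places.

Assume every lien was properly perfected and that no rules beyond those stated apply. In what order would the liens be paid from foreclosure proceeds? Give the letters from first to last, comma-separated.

First, effective dates: D is treated as recorded November 8, 2020, the work-commencement date.
C is a real-property tax lien, so it outranks all other liens regardless of date.
Remaining liens by effective date: D (November 8, 2020), B (November 18, 2020), A (March 15, 2022), E (April 27, 2022).
D would otherwise be senior to B, so under the subordination agreement D and B exchange positions.

C, B, D, A, E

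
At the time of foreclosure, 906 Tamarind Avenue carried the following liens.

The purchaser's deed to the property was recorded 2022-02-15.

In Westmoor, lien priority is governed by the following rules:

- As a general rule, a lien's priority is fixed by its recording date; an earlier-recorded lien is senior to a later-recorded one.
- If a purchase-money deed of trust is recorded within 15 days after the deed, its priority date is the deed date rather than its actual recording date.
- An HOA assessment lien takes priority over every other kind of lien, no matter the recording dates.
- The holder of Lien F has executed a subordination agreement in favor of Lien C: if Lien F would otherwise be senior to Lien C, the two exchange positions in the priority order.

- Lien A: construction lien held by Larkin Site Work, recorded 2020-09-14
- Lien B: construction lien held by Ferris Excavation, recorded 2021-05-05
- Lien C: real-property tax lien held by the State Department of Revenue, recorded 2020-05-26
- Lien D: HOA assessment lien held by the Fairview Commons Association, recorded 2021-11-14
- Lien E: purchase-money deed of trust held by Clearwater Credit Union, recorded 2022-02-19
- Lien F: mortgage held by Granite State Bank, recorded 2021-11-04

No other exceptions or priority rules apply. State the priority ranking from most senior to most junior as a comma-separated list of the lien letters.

Effective dates after the stated exceptions: E was recorded within the 15-day window, so its effective date is the deed date 2022-02-15.
D is an HOA assessment lien, so it outranks all other liens regardless of date.
Among the remaining liens, by effective date: C (2020-05-26), A (2020-09-14), B (2021-05-05), F (2021-11-04), E (2022-02-15).
F is already junior to C, so the subordination agreement changes nothing.

D, C, A, B, F, E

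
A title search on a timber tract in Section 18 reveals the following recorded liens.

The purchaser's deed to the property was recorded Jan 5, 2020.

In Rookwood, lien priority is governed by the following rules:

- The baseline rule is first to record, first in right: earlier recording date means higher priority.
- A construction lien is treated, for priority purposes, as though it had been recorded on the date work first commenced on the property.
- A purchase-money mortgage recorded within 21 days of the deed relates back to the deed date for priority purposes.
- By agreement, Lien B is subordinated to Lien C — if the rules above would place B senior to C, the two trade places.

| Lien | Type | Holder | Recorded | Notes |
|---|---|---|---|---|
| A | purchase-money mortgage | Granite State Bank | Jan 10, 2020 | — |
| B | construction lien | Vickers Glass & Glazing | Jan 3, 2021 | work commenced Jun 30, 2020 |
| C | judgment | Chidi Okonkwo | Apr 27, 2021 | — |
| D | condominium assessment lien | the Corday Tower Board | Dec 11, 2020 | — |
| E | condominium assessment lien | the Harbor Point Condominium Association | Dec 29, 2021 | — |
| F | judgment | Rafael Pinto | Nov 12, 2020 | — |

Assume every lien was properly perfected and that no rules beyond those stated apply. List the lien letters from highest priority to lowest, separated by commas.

Adjusting effective dates: A's effective date is the deed date, Jan 5, 2020; B relates back to Jun 30, 2020 (work commenced).
Ordering by effective date: A (Jan 5, 2020), B (Jun 30, 2020), F (Nov 12, 2020), D (Dec 11, 2020), C (Apr 27, 2021), E (Dec 29, 2021).
B is senior to C before the subordination, so the two trade places.

A, C, F, D, B, E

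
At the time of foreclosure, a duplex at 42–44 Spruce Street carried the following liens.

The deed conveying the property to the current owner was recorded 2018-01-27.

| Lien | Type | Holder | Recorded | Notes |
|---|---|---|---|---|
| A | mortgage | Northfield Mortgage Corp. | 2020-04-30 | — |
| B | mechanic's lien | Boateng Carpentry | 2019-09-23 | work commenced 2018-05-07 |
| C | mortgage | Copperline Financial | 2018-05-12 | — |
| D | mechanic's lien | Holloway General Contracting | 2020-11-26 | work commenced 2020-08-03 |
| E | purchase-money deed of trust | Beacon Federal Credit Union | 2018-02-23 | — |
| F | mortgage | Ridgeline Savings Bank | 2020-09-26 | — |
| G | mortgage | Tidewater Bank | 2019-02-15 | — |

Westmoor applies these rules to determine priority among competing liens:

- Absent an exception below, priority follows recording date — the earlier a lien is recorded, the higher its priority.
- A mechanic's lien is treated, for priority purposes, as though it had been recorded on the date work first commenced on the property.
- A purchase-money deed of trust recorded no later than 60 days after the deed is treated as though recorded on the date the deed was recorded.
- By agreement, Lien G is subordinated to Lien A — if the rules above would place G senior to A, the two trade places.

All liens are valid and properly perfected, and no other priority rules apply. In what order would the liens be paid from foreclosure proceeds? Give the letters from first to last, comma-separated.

E, B, C, A, G, D, F

Effective dates: B's effective date is 2018-05-07, when work began; D relates back to 2020-08-03 (work commenced); E's effective date is the deed date, 2018-01-27.
By effective date, earliest first: E (2018-01-27), B (2018-05-07), C (2018-05-12), G (2019-02-15), A (2020-04-30), D (2020-08-03), F (2020-09-26).
G would otherwise be senior to A, so under the subordination agreement G and A exchange positions.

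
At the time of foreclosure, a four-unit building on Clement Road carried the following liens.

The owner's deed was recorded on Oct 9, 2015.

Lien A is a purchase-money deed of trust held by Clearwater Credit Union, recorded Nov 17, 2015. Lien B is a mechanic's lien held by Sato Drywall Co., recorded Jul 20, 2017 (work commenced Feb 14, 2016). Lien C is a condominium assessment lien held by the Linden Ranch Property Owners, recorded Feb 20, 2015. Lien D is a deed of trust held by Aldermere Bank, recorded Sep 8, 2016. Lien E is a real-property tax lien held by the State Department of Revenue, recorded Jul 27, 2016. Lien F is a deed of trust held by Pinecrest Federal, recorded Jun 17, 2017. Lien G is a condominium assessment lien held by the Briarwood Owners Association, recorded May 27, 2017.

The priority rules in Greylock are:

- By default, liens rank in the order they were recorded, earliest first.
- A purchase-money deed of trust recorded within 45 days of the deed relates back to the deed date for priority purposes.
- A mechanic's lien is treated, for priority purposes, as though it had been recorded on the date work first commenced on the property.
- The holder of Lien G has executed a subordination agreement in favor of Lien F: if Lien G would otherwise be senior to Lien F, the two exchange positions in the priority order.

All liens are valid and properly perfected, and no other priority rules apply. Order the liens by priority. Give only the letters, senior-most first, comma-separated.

C, A, B, E, D, F, G

First, effective dates: A was recorded within the 45-day window, so its effective date is the deed date Oct 9, 2015; B is treated as recorded Feb 14, 2016, the work-commencement date.
By effective date: C (Feb 20, 2015), A (Oct 9, 2015), B (Feb 14, 2016), E (Jul 27, 2016), D (Sep 8, 2016), G (May 27, 2017), F (Jun 17, 2017).
G is senior to F before the subordination, so the two trade places.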